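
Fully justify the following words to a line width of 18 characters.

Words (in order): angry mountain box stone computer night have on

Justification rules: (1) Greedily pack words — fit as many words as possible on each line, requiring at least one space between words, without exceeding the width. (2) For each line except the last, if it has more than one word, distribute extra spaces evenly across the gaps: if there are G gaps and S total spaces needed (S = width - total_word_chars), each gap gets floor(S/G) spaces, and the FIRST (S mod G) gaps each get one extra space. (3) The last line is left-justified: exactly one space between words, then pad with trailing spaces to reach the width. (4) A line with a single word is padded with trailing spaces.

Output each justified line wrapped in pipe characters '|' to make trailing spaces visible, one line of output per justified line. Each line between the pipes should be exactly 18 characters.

Answer: |angry mountain box|
|stone     computer|
|night have on     |

Derivation:
Line 1: ['angry', 'mountain', 'box'] (min_width=18, slack=0)
Line 2: ['stone', 'computer'] (min_width=14, slack=4)
Line 3: ['night', 'have', 'on'] (min_width=13, slack=5)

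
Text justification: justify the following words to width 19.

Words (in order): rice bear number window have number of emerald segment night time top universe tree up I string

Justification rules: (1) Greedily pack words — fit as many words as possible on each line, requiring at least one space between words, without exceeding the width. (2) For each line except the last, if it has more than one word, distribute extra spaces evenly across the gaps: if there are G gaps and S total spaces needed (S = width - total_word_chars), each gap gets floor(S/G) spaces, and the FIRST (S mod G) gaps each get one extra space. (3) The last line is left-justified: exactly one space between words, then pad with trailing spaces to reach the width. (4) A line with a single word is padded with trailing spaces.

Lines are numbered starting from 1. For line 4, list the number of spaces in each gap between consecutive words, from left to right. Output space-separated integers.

Answer: 4 3

Derivation:
Line 1: ['rice', 'bear', 'number'] (min_width=16, slack=3)
Line 2: ['window', 'have', 'number'] (min_width=18, slack=1)
Line 3: ['of', 'emerald', 'segment'] (min_width=18, slack=1)
Line 4: ['night', 'time', 'top'] (min_width=14, slack=5)
Line 5: ['universe', 'tree', 'up', 'I'] (min_width=18, slack=1)
Line 6: ['string'] (min_width=6, slack=13)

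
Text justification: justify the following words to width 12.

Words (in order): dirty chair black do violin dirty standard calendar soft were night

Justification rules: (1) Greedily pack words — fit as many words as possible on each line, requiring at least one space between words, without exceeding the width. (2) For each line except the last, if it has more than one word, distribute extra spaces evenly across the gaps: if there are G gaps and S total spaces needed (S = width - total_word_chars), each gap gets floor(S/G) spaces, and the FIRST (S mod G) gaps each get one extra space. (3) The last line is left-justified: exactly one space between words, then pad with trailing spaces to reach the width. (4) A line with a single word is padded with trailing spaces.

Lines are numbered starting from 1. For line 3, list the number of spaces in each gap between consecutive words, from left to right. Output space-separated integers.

Line 1: ['dirty', 'chair'] (min_width=11, slack=1)
Line 2: ['black', 'do'] (min_width=8, slack=4)
Line 3: ['violin', 'dirty'] (min_width=12, slack=0)
Line 4: ['standard'] (min_width=8, slack=4)
Line 5: ['calendar'] (min_width=8, slack=4)
Line 6: ['soft', 'were'] (min_width=9, slack=3)
Line 7: ['night'] (min_width=5, slack=7)

Answer: 1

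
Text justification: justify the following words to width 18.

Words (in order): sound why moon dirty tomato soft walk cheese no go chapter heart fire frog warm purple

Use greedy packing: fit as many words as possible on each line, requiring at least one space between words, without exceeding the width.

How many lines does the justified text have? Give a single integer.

Answer: 5

Derivation:
Line 1: ['sound', 'why', 'moon'] (min_width=14, slack=4)
Line 2: ['dirty', 'tomato', 'soft'] (min_width=17, slack=1)
Line 3: ['walk', 'cheese', 'no', 'go'] (min_width=17, slack=1)
Line 4: ['chapter', 'heart', 'fire'] (min_width=18, slack=0)
Line 5: ['frog', 'warm', 'purple'] (min_width=16, slack=2)
Total lines: 5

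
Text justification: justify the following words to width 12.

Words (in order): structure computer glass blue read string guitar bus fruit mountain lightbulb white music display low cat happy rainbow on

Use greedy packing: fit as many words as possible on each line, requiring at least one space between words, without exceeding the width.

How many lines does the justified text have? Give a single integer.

Answer: 12

Derivation:
Line 1: ['structure'] (min_width=9, slack=3)
Line 2: ['computer'] (min_width=8, slack=4)
Line 3: ['glass', 'blue'] (min_width=10, slack=2)
Line 4: ['read', 'string'] (min_width=11, slack=1)
Line 5: ['guitar', 'bus'] (min_width=10, slack=2)
Line 6: ['fruit'] (min_width=5, slack=7)
Line 7: ['mountain'] (min_width=8, slack=4)
Line 8: ['lightbulb'] (min_width=9, slack=3)
Line 9: ['white', 'music'] (min_width=11, slack=1)
Line 10: ['display', 'low'] (min_width=11, slack=1)
Line 11: ['cat', 'happy'] (min_width=9, slack=3)
Line 12: ['rainbow', 'on'] (min_width=10, slack=2)
Total lines: 12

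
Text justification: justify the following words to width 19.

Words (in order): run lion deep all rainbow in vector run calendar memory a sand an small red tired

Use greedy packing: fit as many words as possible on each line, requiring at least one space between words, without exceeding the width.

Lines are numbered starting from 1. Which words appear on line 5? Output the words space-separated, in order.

Line 1: ['run', 'lion', 'deep', 'all'] (min_width=17, slack=2)
Line 2: ['rainbow', 'in', 'vector'] (min_width=17, slack=2)
Line 3: ['run', 'calendar', 'memory'] (min_width=19, slack=0)
Line 4: ['a', 'sand', 'an', 'small', 'red'] (min_width=19, slack=0)
Line 5: ['tired'] (min_width=5, slack=14)

Answer: tired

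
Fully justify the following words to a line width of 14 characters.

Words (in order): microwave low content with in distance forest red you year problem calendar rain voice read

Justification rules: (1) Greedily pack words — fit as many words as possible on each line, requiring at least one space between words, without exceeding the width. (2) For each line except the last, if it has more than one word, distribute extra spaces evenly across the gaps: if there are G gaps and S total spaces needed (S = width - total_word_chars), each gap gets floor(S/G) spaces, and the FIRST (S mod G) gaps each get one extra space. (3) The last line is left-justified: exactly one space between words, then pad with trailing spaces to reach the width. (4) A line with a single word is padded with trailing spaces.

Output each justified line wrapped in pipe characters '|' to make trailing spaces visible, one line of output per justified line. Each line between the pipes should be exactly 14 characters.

Answer: |microwave  low|
|content   with|
|in    distance|
|forest red you|
|year   problem|
|calendar  rain|
|voice read    |

Derivation:
Line 1: ['microwave', 'low'] (min_width=13, slack=1)
Line 2: ['content', 'with'] (min_width=12, slack=2)
Line 3: ['in', 'distance'] (min_width=11, slack=3)
Line 4: ['forest', 'red', 'you'] (min_width=14, slack=0)
Line 5: ['year', 'problem'] (min_width=12, slack=2)
Line 6: ['calendar', 'rain'] (min_width=13, slack=1)
Line 7: ['voice', 'read'] (min_width=10, slack=4)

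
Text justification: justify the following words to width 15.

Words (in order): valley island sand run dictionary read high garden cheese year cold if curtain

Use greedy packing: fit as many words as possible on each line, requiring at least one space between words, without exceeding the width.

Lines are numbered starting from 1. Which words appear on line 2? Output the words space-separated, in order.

Line 1: ['valley', 'island'] (min_width=13, slack=2)
Line 2: ['sand', 'run'] (min_width=8, slack=7)
Line 3: ['dictionary', 'read'] (min_width=15, slack=0)
Line 4: ['high', 'garden'] (min_width=11, slack=4)
Line 5: ['cheese', 'year'] (min_width=11, slack=4)
Line 6: ['cold', 'if', 'curtain'] (min_width=15, slack=0)

Answer: sand run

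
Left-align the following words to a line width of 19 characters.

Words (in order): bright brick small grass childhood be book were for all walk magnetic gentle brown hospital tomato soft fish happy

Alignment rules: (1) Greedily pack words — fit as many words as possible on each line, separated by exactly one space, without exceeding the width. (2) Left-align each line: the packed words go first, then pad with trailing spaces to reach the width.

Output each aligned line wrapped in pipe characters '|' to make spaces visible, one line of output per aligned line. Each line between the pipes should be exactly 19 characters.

Line 1: ['bright', 'brick', 'small'] (min_width=18, slack=1)
Line 2: ['grass', 'childhood', 'be'] (min_width=18, slack=1)
Line 3: ['book', 'were', 'for', 'all'] (min_width=17, slack=2)
Line 4: ['walk', 'magnetic'] (min_width=13, slack=6)
Line 5: ['gentle', 'brown'] (min_width=12, slack=7)
Line 6: ['hospital', 'tomato'] (min_width=15, slack=4)
Line 7: ['soft', 'fish', 'happy'] (min_width=15, slack=4)

Answer: |bright brick small |
|grass childhood be |
|book were for all  |
|walk magnetic      |
|gentle brown       |
|hospital tomato    |
|soft fish happy    |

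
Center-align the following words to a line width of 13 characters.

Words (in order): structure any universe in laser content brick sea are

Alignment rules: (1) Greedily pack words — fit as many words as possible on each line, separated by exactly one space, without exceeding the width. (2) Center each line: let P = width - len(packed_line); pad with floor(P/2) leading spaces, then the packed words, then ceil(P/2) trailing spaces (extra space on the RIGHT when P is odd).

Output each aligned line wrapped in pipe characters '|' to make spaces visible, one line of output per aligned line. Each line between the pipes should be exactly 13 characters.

Line 1: ['structure', 'any'] (min_width=13, slack=0)
Line 2: ['universe', 'in'] (min_width=11, slack=2)
Line 3: ['laser', 'content'] (min_width=13, slack=0)
Line 4: ['brick', 'sea', 'are'] (min_width=13, slack=0)

Answer: |structure any|
| universe in |
|laser content|
|brick sea are|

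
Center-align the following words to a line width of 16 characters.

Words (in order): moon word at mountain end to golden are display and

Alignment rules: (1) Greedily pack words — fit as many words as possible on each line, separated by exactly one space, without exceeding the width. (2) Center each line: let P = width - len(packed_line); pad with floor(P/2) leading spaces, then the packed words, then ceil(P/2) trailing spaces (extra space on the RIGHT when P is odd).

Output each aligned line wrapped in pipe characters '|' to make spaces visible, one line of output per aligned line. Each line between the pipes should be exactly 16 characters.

Answer: |  moon word at  |
|mountain end to |
|   golden are   |
|  display and   |

Derivation:
Line 1: ['moon', 'word', 'at'] (min_width=12, slack=4)
Line 2: ['mountain', 'end', 'to'] (min_width=15, slack=1)
Line 3: ['golden', 'are'] (min_width=10, slack=6)
Line 4: ['display', 'and'] (min_width=11, slack=5)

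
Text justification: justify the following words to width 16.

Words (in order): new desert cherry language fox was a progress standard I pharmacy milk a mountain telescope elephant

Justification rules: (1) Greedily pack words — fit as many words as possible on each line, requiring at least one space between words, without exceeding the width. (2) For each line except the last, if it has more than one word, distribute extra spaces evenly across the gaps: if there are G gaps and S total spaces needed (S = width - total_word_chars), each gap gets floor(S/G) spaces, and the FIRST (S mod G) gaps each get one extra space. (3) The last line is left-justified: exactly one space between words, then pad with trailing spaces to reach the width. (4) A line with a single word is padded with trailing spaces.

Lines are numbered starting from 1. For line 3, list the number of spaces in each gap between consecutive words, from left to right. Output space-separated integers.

Line 1: ['new', 'desert'] (min_width=10, slack=6)
Line 2: ['cherry', 'language'] (min_width=15, slack=1)
Line 3: ['fox', 'was', 'a'] (min_width=9, slack=7)
Line 4: ['progress'] (min_width=8, slack=8)
Line 5: ['standard', 'I'] (min_width=10, slack=6)
Line 6: ['pharmacy', 'milk', 'a'] (min_width=15, slack=1)
Line 7: ['mountain'] (min_width=8, slack=8)
Line 8: ['telescope'] (min_width=9, slack=7)
Line 9: ['elephant'] (min_width=8, slack=8)

Answer: 5 4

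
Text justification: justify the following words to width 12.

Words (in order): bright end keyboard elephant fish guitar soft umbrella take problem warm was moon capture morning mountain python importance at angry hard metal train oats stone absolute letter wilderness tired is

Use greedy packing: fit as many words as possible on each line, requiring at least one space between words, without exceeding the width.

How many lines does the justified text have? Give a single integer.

Answer: 21

Derivation:
Line 1: ['bright', 'end'] (min_width=10, slack=2)
Line 2: ['keyboard'] (min_width=8, slack=4)
Line 3: ['elephant'] (min_width=8, slack=4)
Line 4: ['fish', 'guitar'] (min_width=11, slack=1)
Line 5: ['soft'] (min_width=4, slack=8)
Line 6: ['umbrella'] (min_width=8, slack=4)
Line 7: ['take', 'problem'] (min_width=12, slack=0)
Line 8: ['warm', 'was'] (min_width=8, slack=4)
Line 9: ['moon', 'capture'] (min_width=12, slack=0)
Line 10: ['morning'] (min_width=7, slack=5)
Line 11: ['mountain'] (min_width=8, slack=4)
Line 12: ['python'] (min_width=6, slack=6)
Line 13: ['importance'] (min_width=10, slack=2)
Line 14: ['at', 'angry'] (min_width=8, slack=4)
Line 15: ['hard', 'metal'] (min_width=10, slack=2)
Line 16: ['train', 'oats'] (min_width=10, slack=2)
Line 17: ['stone'] (min_width=5, slack=7)
Line 18: ['absolute'] (min_width=8, slack=4)
Line 19: ['letter'] (min_width=6, slack=6)
Line 20: ['wilderness'] (min_width=10, slack=2)
Line 21: ['tired', 'is'] (min_width=8, slack=4)
Total lines: 21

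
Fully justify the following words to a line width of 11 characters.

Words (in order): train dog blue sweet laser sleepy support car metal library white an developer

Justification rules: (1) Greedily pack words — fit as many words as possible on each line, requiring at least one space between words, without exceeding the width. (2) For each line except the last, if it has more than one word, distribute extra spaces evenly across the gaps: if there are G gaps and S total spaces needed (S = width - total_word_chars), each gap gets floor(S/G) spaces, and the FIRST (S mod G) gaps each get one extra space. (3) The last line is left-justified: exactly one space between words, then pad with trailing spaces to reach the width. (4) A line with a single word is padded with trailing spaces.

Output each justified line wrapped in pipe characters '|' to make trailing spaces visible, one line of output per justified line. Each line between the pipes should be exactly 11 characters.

Line 1: ['train', 'dog'] (min_width=9, slack=2)
Line 2: ['blue', 'sweet'] (min_width=10, slack=1)
Line 3: ['laser'] (min_width=5, slack=6)
Line 4: ['sleepy'] (min_width=6, slack=5)
Line 5: ['support', 'car'] (min_width=11, slack=0)
Line 6: ['metal'] (min_width=5, slack=6)
Line 7: ['library'] (min_width=7, slack=4)
Line 8: ['white', 'an'] (min_width=8, slack=3)
Line 9: ['developer'] (min_width=9, slack=2)

Answer: |train   dog|
|blue  sweet|
|laser      |
|sleepy     |
|support car|
|metal      |
|library    |
|white    an|
|developer  |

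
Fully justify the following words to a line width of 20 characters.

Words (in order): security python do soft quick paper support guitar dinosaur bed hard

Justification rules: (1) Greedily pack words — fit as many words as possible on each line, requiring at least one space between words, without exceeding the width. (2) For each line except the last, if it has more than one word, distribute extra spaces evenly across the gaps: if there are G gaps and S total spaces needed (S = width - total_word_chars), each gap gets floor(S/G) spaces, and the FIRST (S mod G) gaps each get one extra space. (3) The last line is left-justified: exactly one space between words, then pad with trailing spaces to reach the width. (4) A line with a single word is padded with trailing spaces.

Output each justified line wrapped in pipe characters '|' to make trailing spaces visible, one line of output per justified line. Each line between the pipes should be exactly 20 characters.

Line 1: ['security', 'python', 'do'] (min_width=18, slack=2)
Line 2: ['soft', 'quick', 'paper'] (min_width=16, slack=4)
Line 3: ['support', 'guitar'] (min_width=14, slack=6)
Line 4: ['dinosaur', 'bed', 'hard'] (min_width=17, slack=3)

Answer: |security  python  do|
|soft   quick   paper|
|support       guitar|
|dinosaur bed hard   |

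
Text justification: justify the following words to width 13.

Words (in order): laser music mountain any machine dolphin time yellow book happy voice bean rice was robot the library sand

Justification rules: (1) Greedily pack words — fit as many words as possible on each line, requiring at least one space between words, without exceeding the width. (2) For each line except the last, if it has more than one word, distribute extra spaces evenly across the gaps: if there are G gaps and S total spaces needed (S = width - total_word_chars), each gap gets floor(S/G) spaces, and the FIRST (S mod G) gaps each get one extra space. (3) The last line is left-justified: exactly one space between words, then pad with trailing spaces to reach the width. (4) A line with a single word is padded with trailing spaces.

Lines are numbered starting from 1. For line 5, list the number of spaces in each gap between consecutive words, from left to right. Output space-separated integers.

Answer: 3

Derivation:
Line 1: ['laser', 'music'] (min_width=11, slack=2)
Line 2: ['mountain', 'any'] (min_width=12, slack=1)
Line 3: ['machine'] (min_width=7, slack=6)
Line 4: ['dolphin', 'time'] (min_width=12, slack=1)
Line 5: ['yellow', 'book'] (min_width=11, slack=2)
Line 6: ['happy', 'voice'] (min_width=11, slack=2)
Line 7: ['bean', 'rice', 'was'] (min_width=13, slack=0)
Line 8: ['robot', 'the'] (min_width=9, slack=4)
Line 9: ['library', 'sand'] (min_width=12, slack=1)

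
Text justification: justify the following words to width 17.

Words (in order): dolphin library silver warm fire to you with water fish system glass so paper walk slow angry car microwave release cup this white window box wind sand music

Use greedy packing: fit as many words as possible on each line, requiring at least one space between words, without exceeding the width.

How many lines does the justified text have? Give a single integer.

Answer: 10

Derivation:
Line 1: ['dolphin', 'library'] (min_width=15, slack=2)
Line 2: ['silver', 'warm', 'fire'] (min_width=16, slack=1)
Line 3: ['to', 'you', 'with', 'water'] (min_width=17, slack=0)
Line 4: ['fish', 'system', 'glass'] (min_width=17, slack=0)
Line 5: ['so', 'paper', 'walk'] (min_width=13, slack=4)
Line 6: ['slow', 'angry', 'car'] (min_width=14, slack=3)
Line 7: ['microwave', 'release'] (min_width=17, slack=0)
Line 8: ['cup', 'this', 'white'] (min_width=14, slack=3)
Line 9: ['window', 'box', 'wind'] (min_width=15, slack=2)
Line 10: ['sand', 'music'] (min_width=10, slack=7)
Total lines: 10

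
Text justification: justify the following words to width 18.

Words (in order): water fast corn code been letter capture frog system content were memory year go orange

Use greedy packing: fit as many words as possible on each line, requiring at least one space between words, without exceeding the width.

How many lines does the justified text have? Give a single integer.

Answer: 6

Derivation:
Line 1: ['water', 'fast', 'corn'] (min_width=15, slack=3)
Line 2: ['code', 'been', 'letter'] (min_width=16, slack=2)
Line 3: ['capture', 'frog'] (min_width=12, slack=6)
Line 4: ['system', 'content'] (min_width=14, slack=4)
Line 5: ['were', 'memory', 'year'] (min_width=16, slack=2)
Line 6: ['go', 'orange'] (min_width=9, slack=9)
Total lines: 6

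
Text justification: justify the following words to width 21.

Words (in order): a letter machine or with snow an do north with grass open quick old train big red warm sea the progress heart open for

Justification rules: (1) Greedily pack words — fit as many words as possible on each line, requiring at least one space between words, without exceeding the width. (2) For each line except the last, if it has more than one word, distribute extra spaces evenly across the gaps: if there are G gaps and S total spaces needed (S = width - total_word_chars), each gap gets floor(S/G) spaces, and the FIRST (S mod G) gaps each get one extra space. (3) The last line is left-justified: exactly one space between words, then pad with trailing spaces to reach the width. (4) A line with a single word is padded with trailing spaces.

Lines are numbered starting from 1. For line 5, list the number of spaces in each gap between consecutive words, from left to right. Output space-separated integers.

Line 1: ['a', 'letter', 'machine', 'or'] (min_width=19, slack=2)
Line 2: ['with', 'snow', 'an', 'do', 'north'] (min_width=21, slack=0)
Line 3: ['with', 'grass', 'open', 'quick'] (min_width=21, slack=0)
Line 4: ['old', 'train', 'big', 'red'] (min_width=17, slack=4)
Line 5: ['warm', 'sea', 'the', 'progress'] (min_width=21, slack=0)
Line 6: ['heart', 'open', 'for'] (min_width=14, slack=7)

Answer: 1 1 1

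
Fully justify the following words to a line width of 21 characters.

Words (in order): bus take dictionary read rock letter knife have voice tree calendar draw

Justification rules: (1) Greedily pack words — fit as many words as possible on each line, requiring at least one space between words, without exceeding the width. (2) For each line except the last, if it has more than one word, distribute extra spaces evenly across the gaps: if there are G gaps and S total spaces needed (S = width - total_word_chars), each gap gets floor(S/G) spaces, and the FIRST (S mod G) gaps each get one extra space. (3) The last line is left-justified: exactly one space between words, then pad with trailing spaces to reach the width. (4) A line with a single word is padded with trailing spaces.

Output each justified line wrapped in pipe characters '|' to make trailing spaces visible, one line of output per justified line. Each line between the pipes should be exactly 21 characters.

Line 1: ['bus', 'take', 'dictionary'] (min_width=19, slack=2)
Line 2: ['read', 'rock', 'letter'] (min_width=16, slack=5)
Line 3: ['knife', 'have', 'voice', 'tree'] (min_width=21, slack=0)
Line 4: ['calendar', 'draw'] (min_width=13, slack=8)

Answer: |bus  take  dictionary|
|read    rock   letter|
|knife have voice tree|
|calendar draw        |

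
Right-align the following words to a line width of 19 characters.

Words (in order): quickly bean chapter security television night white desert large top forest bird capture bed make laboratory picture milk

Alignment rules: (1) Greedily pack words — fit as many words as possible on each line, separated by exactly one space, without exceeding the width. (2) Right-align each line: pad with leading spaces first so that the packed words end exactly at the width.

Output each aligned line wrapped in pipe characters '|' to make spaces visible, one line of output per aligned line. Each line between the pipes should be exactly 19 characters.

Answer: |       quickly bean|
|   chapter security|
|   television night|
| white desert large|
|    top forest bird|
|   capture bed make|
| laboratory picture|
|               milk|

Derivation:
Line 1: ['quickly', 'bean'] (min_width=12, slack=7)
Line 2: ['chapter', 'security'] (min_width=16, slack=3)
Line 3: ['television', 'night'] (min_width=16, slack=3)
Line 4: ['white', 'desert', 'large'] (min_width=18, slack=1)
Line 5: ['top', 'forest', 'bird'] (min_width=15, slack=4)
Line 6: ['capture', 'bed', 'make'] (min_width=16, slack=3)
Line 7: ['laboratory', 'picture'] (min_width=18, slack=1)
Line 8: ['milk'] (min_width=4, slack=15)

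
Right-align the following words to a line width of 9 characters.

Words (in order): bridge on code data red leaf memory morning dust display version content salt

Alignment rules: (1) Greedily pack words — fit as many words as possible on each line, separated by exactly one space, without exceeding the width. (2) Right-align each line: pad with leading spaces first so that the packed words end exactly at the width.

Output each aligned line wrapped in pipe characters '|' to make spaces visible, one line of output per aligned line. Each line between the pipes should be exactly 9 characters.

Answer: |bridge on|
|code data|
| red leaf|
|   memory|
|  morning|
|     dust|
|  display|
|  version|
|  content|
|     salt|

Derivation:
Line 1: ['bridge', 'on'] (min_width=9, slack=0)
Line 2: ['code', 'data'] (min_width=9, slack=0)
Line 3: ['red', 'leaf'] (min_width=8, slack=1)
Line 4: ['memory'] (min_width=6, slack=3)
Line 5: ['morning'] (min_width=7, slack=2)
Line 6: ['dust'] (min_width=4, slack=5)
Line 7: ['display'] (min_width=7, slack=2)
Line 8: ['version'] (min_width=7, slack=2)
Line 9: ['content'] (min_width=7, slack=2)
Line 10: ['salt'] (min_width=4, slack=5)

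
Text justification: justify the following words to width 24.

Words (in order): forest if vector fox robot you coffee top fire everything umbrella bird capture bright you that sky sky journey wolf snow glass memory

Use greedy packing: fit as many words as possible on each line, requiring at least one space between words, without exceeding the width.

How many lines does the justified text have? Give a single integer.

Answer: 6

Derivation:
Line 1: ['forest', 'if', 'vector', 'fox'] (min_width=20, slack=4)
Line 2: ['robot', 'you', 'coffee', 'top'] (min_width=20, slack=4)
Line 3: ['fire', 'everything', 'umbrella'] (min_width=24, slack=0)
Line 4: ['bird', 'capture', 'bright', 'you'] (min_width=23, slack=1)
Line 5: ['that', 'sky', 'sky', 'journey'] (min_width=20, slack=4)
Line 6: ['wolf', 'snow', 'glass', 'memory'] (min_width=22, slack=2)
Total lines: 6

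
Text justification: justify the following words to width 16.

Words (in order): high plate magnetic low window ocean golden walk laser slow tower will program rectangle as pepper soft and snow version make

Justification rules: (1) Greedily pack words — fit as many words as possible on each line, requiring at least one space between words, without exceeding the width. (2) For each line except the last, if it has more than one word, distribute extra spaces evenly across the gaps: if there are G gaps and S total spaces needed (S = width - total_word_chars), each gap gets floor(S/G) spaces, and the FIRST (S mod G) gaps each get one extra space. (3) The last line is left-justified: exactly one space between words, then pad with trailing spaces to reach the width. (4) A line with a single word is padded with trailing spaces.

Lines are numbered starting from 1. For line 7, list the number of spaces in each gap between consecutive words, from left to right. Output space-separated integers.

Line 1: ['high', 'plate'] (min_width=10, slack=6)
Line 2: ['magnetic', 'low'] (min_width=12, slack=4)
Line 3: ['window', 'ocean'] (min_width=12, slack=4)
Line 4: ['golden', 'walk'] (min_width=11, slack=5)
Line 5: ['laser', 'slow', 'tower'] (min_width=16, slack=0)
Line 6: ['will', 'program'] (min_width=12, slack=4)
Line 7: ['rectangle', 'as'] (min_width=12, slack=4)
Line 8: ['pepper', 'soft', 'and'] (min_width=15, slack=1)
Line 9: ['snow', 'version'] (min_width=12, slack=4)
Line 10: ['make'] (min_width=4, slack=12)

Answer: 5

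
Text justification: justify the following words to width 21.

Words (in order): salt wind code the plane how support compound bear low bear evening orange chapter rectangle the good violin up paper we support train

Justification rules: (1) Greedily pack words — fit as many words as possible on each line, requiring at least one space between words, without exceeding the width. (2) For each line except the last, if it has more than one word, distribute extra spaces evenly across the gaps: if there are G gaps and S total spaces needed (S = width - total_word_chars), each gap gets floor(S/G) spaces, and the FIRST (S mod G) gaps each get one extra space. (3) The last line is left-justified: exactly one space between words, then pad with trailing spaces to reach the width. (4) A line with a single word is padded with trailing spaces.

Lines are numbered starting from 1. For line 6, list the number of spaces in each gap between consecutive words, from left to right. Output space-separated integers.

Line 1: ['salt', 'wind', 'code', 'the'] (min_width=18, slack=3)
Line 2: ['plane', 'how', 'support'] (min_width=17, slack=4)
Line 3: ['compound', 'bear', 'low'] (min_width=17, slack=4)
Line 4: ['bear', 'evening', 'orange'] (min_width=19, slack=2)
Line 5: ['chapter', 'rectangle', 'the'] (min_width=21, slack=0)
Line 6: ['good', 'violin', 'up', 'paper'] (min_width=20, slack=1)
Line 7: ['we', 'support', 'train'] (min_width=16, slack=5)

Answer: 2 1 1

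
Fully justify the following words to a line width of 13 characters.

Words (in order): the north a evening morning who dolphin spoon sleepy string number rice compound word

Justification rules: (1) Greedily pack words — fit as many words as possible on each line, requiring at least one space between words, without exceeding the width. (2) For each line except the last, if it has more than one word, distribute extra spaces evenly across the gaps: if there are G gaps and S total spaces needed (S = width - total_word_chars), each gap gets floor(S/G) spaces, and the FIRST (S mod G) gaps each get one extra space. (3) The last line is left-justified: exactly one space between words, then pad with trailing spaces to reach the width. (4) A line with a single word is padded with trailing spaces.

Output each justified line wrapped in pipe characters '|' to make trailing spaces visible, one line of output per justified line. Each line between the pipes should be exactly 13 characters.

Answer: |the  north  a|
|evening      |
|morning   who|
|dolphin spoon|
|sleepy string|
|number   rice|
|compound word|

Derivation:
Line 1: ['the', 'north', 'a'] (min_width=11, slack=2)
Line 2: ['evening'] (min_width=7, slack=6)
Line 3: ['morning', 'who'] (min_width=11, slack=2)
Line 4: ['dolphin', 'spoon'] (min_width=13, slack=0)
Line 5: ['sleepy', 'string'] (min_width=13, slack=0)
Line 6: ['number', 'rice'] (min_width=11, slack=2)
Line 7: ['compound', 'word'] (min_width=13, slack=0)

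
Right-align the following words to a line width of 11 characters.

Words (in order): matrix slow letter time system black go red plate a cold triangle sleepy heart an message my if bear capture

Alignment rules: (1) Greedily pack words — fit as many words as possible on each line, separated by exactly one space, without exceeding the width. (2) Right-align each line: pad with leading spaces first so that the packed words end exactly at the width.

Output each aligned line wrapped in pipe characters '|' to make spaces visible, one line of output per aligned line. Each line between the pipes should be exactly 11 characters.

Answer: |matrix slow|
|letter time|
|     system|
|   black go|
|red plate a|
|       cold|
|   triangle|
|     sleepy|
|   heart an|
| message my|
|    if bear|
|    capture|

Derivation:
Line 1: ['matrix', 'slow'] (min_width=11, slack=0)
Line 2: ['letter', 'time'] (min_width=11, slack=0)
Line 3: ['system'] (min_width=6, slack=5)
Line 4: ['black', 'go'] (min_width=8, slack=3)
Line 5: ['red', 'plate', 'a'] (min_width=11, slack=0)
Line 6: ['cold'] (min_width=4, slack=7)
Line 7: ['triangle'] (min_width=8, slack=3)
Line 8: ['sleepy'] (min_width=6, slack=5)
Line 9: ['heart', 'an'] (min_width=8, slack=3)
Line 10: ['message', 'my'] (min_width=10, slack=1)
Line 11: ['if', 'bear'] (min_width=7, slack=4)
Line 12: ['capture'] (min_width=7, slack=4)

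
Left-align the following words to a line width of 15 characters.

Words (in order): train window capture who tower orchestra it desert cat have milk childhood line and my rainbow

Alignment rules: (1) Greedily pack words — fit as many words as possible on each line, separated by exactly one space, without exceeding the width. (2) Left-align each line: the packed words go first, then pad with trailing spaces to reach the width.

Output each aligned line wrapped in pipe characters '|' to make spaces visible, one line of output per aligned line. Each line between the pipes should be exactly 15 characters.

Answer: |train window   |
|capture who    |
|tower orchestra|
|it desert cat  |
|have milk      |
|childhood line |
|and my rainbow |

Derivation:
Line 1: ['train', 'window'] (min_width=12, slack=3)
Line 2: ['capture', 'who'] (min_width=11, slack=4)
Line 3: ['tower', 'orchestra'] (min_width=15, slack=0)
Line 4: ['it', 'desert', 'cat'] (min_width=13, slack=2)
Line 5: ['have', 'milk'] (min_width=9, slack=6)
Line 6: ['childhood', 'line'] (min_width=14, slack=1)
Line 7: ['and', 'my', 'rainbow'] (min_width=14, slack=1)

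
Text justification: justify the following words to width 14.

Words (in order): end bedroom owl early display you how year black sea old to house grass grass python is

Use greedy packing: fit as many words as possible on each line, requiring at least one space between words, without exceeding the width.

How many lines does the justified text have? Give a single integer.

Answer: 8

Derivation:
Line 1: ['end', 'bedroom'] (min_width=11, slack=3)
Line 2: ['owl', 'early'] (min_width=9, slack=5)
Line 3: ['display', 'you'] (min_width=11, slack=3)
Line 4: ['how', 'year', 'black'] (min_width=14, slack=0)
Line 5: ['sea', 'old', 'to'] (min_width=10, slack=4)
Line 6: ['house', 'grass'] (min_width=11, slack=3)
Line 7: ['grass', 'python'] (min_width=12, slack=2)
Line 8: ['is'] (min_width=2, slack=12)
Total lines: 8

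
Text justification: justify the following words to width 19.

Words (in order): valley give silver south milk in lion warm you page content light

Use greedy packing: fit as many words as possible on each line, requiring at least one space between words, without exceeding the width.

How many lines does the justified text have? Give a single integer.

Line 1: ['valley', 'give', 'silver'] (min_width=18, slack=1)
Line 2: ['south', 'milk', 'in', 'lion'] (min_width=18, slack=1)
Line 3: ['warm', 'you', 'page'] (min_width=13, slack=6)
Line 4: ['content', 'light'] (min_width=13, slack=6)
Total lines: 4

Answer: 4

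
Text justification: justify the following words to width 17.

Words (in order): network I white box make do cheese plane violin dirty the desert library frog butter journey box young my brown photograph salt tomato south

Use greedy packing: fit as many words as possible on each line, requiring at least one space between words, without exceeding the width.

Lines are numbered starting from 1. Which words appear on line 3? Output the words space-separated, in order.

Answer: cheese plane

Derivation:
Line 1: ['network', 'I', 'white'] (min_width=15, slack=2)
Line 2: ['box', 'make', 'do'] (min_width=11, slack=6)
Line 3: ['cheese', 'plane'] (min_width=12, slack=5)
Line 4: ['violin', 'dirty', 'the'] (min_width=16, slack=1)
Line 5: ['desert', 'library'] (min_width=14, slack=3)
Line 6: ['frog', 'butter'] (min_width=11, slack=6)
Line 7: ['journey', 'box', 'young'] (min_width=17, slack=0)
Line 8: ['my', 'brown'] (min_width=8, slack=9)
Line 9: ['photograph', 'salt'] (min_width=15, slack=2)
Line 10: ['tomato', 'south'] (min_width=12, slack=5)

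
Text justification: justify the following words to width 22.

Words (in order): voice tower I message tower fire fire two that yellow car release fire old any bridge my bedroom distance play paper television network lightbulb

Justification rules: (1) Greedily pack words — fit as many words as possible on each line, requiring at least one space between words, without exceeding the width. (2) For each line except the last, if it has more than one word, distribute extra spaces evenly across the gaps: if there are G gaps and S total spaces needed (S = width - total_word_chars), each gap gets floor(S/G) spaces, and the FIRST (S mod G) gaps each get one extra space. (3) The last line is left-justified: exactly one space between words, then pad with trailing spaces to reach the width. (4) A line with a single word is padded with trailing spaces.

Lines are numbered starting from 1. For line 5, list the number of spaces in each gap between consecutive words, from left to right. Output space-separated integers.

Line 1: ['voice', 'tower', 'I', 'message'] (min_width=21, slack=1)
Line 2: ['tower', 'fire', 'fire', 'two'] (min_width=19, slack=3)
Line 3: ['that', 'yellow', 'car'] (min_width=15, slack=7)
Line 4: ['release', 'fire', 'old', 'any'] (min_width=20, slack=2)
Line 5: ['bridge', 'my', 'bedroom'] (min_width=17, slack=5)
Line 6: ['distance', 'play', 'paper'] (min_width=19, slack=3)
Line 7: ['television', 'network'] (min_width=18, slack=4)
Line 8: ['lightbulb'] (min_width=9, slack=13)

Answer: 4 3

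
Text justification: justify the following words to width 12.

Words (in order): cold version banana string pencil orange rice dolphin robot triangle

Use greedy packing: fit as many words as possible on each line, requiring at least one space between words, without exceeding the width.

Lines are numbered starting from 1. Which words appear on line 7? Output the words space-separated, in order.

Answer: robot

Derivation:
Line 1: ['cold', 'version'] (min_width=12, slack=0)
Line 2: ['banana'] (min_width=6, slack=6)
Line 3: ['string'] (min_width=6, slack=6)
Line 4: ['pencil'] (min_width=6, slack=6)
Line 5: ['orange', 'rice'] (min_width=11, slack=1)
Line 6: ['dolphin'] (min_width=7, slack=5)
Line 7: ['robot'] (min_width=5, slack=7)
Line 8: ['triangle'] (min_width=8, slack=4)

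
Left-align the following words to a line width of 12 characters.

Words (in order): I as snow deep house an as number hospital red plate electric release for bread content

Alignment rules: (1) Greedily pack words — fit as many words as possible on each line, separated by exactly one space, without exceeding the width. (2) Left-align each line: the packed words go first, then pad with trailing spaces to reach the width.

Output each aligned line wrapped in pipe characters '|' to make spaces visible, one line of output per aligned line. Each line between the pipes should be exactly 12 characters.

Line 1: ['I', 'as', 'snow'] (min_width=9, slack=3)
Line 2: ['deep', 'house'] (min_width=10, slack=2)
Line 3: ['an', 'as', 'number'] (min_width=12, slack=0)
Line 4: ['hospital', 'red'] (min_width=12, slack=0)
Line 5: ['plate'] (min_width=5, slack=7)
Line 6: ['electric'] (min_width=8, slack=4)
Line 7: ['release', 'for'] (min_width=11, slack=1)
Line 8: ['bread'] (min_width=5, slack=7)
Line 9: ['content'] (min_width=7, slack=5)

Answer: |I as snow   |
|deep house  |
|an as number|
|hospital red|
|plate       |
|electric    |
|release for |
|bread       |
|content     |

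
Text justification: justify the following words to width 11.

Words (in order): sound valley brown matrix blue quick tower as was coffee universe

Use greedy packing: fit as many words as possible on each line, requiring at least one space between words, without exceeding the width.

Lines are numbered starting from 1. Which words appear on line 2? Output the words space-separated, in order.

Line 1: ['sound'] (min_width=5, slack=6)
Line 2: ['valley'] (min_width=6, slack=5)
Line 3: ['brown'] (min_width=5, slack=6)
Line 4: ['matrix', 'blue'] (min_width=11, slack=0)
Line 5: ['quick', 'tower'] (min_width=11, slack=0)
Line 6: ['as', 'was'] (min_width=6, slack=5)
Line 7: ['coffee'] (min_width=6, slack=5)
Line 8: ['universe'] (min_width=8, slack=3)

Answer: valley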